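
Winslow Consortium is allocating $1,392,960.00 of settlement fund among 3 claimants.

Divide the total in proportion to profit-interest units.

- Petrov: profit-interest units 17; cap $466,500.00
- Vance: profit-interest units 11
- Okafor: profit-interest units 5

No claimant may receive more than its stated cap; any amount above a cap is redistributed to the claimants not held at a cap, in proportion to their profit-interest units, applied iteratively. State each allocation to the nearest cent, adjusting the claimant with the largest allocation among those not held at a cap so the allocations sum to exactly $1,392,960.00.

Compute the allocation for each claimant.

Petrov: $466,500.00 · Vance: $636,941.25 · Okafor: $289,518.75

Profit-interest units total: 33.
Proportional shares (ignoring caps): Petrov 717,585.4545; Vance 464,320.0000; Okafor 211,054.5455.
Cap binds for Petrov ($466,500.00); remaining pool $926,460.00 reallocated over remaining profit-interest units 16.
Redistributed shares: Vance 636,941.2500 → $636,941.25; Okafor 289,518.7500 → $289,518.75.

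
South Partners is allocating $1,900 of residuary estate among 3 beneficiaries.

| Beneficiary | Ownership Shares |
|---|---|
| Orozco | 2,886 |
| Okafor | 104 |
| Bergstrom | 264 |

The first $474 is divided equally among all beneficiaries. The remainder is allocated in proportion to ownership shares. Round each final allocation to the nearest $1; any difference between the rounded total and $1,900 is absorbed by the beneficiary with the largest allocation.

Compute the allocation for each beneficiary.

Orozco: $1,422 · Okafor: $204 · Bergstrom: $274

$474 shared equally gives $158 per beneficiary.
Remainder $1,426 by ownership shares (total 3,254): Orozco 1,264.73 → $1,265; Okafor 45.58 → $46; Bergstrom 115.69 → $116.
Rounding difference −$1 on remainder applied to Orozco.
Totals: Orozco $158 + $1,264 = $1,422; Okafor $158 + $46 = $204; Bergstrom $158 + $116 = $274.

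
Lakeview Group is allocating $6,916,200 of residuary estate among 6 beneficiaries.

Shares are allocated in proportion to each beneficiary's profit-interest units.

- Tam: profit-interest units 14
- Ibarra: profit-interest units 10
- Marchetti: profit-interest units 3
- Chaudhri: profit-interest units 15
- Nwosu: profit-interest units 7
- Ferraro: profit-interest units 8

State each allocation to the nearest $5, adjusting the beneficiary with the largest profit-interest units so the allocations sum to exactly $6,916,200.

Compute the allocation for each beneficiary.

Sum of profit-interest units: 57.
Proportional shares: Tam 14/57 × $6,916,200 = 1,698,715.79; Ibarra 10/57 × $6,916,200 = 1,213,368.42; Marchetti 3/57 × $6,916,200 = 364,010.53; Chaudhri 15/57 × $6,916,200 = 1,820,052.63; Nwosu 7/57 × $6,916,200 = 849,357.89; Ferraro 8/57 × $6,916,200 = 970,694.74.
Rounded to nearest $5: Tam $1,698,715; Ibarra $1,213,370; Marchetti $364,010; Chaudhri $1,820,055; Nwosu $849,360; Ferraro $970,695. Sum = $6,916,205.
Difference $6,916,200 − $6,916,205 = −$5 applied to largest profit-interest units (Chaudhri): Chaudhri becomes $1,820,050.

Tam: $1,698,715 · Ibarra: $1,213,370 · Marchetti: $364,010 · Chaudhri: $1,820,050 · Nwosu: $849,360 · Ferraro: $970,695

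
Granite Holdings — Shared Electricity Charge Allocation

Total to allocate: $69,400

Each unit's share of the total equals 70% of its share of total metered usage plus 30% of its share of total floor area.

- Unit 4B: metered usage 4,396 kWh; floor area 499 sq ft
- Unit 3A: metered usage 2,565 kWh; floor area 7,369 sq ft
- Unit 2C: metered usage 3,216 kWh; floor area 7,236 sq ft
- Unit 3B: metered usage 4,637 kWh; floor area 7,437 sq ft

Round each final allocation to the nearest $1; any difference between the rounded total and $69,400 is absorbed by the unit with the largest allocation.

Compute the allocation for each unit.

Metered usage total 14,814; floor area total 22,541.
Composite weights (70% metered usage + 30% floor area): Unit 4B 0.2144; Unit 3A 0.2193; Unit 2C 0.2483; Unit 3B 0.3181.
Raw shares: Unit 4B 14,876.84; Unit 3A 15,217.86; Unit 2C 17,229.86; Unit 3B 22,075.44.
Rounded to nearest $1: Unit 4B $14,877; Unit 3A $15,218; Unit 2C $17,230; Unit 3B $22,075. Sum = $69,400.
Rounded total matches; no reconciliation needed.

Unit 4B: $14,877 | Unit 3A: $15,218 | Unit 2C: $17,230 | Unit 3B: $22,075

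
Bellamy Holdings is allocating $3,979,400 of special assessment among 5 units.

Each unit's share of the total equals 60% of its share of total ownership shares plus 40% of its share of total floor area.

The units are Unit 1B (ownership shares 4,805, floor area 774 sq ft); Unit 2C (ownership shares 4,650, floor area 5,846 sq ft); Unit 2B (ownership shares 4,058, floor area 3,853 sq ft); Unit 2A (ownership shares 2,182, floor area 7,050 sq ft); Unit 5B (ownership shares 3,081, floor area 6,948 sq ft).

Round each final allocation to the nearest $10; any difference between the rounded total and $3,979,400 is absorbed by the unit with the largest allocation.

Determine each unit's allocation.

Unit 1B: $661,370 · Unit 2C: $971,580 · Unit 2B: $766,660 · Unit 2A: $736,050 · Unit 5B: $843,740

Totals — ownership shares 18,776, floor area 24,471.
Composite weights (60% ownership shares + 40% floor area): Unit 1B 0.1662; Unit 2C 0.2442; Unit 2B 0.1927; Unit 2A 0.1850; Unit 5B 0.2120.
Proportional shares: Unit 1B 661,371.47; Unit 2C 971,578.30; Unit 2B 766,658.68; Unit 2A 736,052.73; Unit 5B 843,738.81.
At nearest $10: Unit 1B $661,370; Unit 2C $971,580; Unit 2B $766,660; Unit 2A $736,050; Unit 5B $843,740. Sum = $3,979,400.
Sum already equals the total — no adjustment.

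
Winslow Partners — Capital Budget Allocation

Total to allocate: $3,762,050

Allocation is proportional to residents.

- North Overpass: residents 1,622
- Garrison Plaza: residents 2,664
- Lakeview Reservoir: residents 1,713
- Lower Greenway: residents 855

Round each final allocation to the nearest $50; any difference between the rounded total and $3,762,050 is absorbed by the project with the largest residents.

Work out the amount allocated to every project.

Total residents = 6,854.
Raw shares: North Overpass 1,622/6,854 × $3,762,050 = 890,289.63; Garrison Plaza 2,664/6,854 × $3,762,050 = 1,462,226.61; Lakeview Reservoir 1,713/6,854 × $3,762,050 = 940,238.06; Lower Greenway 855/6,854 × $3,762,050 = 469,295.70.
At nearest $50: North Overpass $890,300; Garrison Plaza $1,462,250; Lakeview Reservoir $940,250; Lower Greenway $469,300. Sum = $3,762,100.
Difference $3,762,050 − $3,762,100 = −$50 applied to largest residents (Garrison Plaza): Garrison Plaza becomes $1,462,200.

North Overpass: $890,300; Garrison Plaza: $1,462,200; Lakeview Reservoir: $940,250; Lower Greenway: $469,300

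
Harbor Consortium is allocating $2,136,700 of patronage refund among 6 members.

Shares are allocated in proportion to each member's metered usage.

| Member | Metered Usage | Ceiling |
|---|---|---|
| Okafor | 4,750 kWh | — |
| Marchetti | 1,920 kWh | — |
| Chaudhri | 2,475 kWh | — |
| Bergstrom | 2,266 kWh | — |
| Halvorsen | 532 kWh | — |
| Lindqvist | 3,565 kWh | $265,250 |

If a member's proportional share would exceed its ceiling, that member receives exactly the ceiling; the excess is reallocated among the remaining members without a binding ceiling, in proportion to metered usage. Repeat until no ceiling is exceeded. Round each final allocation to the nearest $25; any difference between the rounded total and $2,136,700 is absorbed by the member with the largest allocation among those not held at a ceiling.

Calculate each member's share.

Okafor: $744,325 | Marchetti: $300,850 | Chaudhri: $387,825 | Bergstrom: $355,075 | Halvorsen: $83,375 | Lindqvist: $265,250

Total metered usage = 15,508.
Pro-rata shares before constraints: Okafor 654,457.38; Marchetti 264,538.56; Chaudhri 341,006.74; Bergstrom 312,210.61; Halvorsen 73,299.23; Lindqvist 491,187.48.
Cap binds for Lindqvist ($265,250); balance $1,871,450 reallocated over remaining metered usage 11,943.
Redistributed shares: Okafor 744,317.80 → $744,325; Marchetti 300,861.09 → $300,850; Chaudhri 387,828.75 → $387,825; Bergstrom 355,078.77 → $355,075; Halvorsen 83,363.59 → $83,375.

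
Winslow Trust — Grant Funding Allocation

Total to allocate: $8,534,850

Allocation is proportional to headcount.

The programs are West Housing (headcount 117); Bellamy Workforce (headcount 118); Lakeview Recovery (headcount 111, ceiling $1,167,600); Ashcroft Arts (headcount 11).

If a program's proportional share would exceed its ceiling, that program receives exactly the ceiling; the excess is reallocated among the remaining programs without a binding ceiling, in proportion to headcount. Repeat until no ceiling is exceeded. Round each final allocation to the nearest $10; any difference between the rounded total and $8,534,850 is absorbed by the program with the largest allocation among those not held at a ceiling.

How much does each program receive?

Combined headcount = 357.
Proportional shares (ignoring caps): West Housing 2,797,135.71; Bellamy Workforce 2,821,042.86; Lakeview Recovery 2,653,692.86; Ashcroft Arts 262,978.57.
Held at cap: Lakeview Recovery ($1,167,600); remaining pool $7,367,250 reallocated over remaining headcount 246.
Shares after redistribution: West Housing 3,503,935.98 → $3,503,940; Bellamy Workforce 3,533,884.15 → $3,533,880; Ashcroft Arts 329,429.88 → $329,430.

West Housing: $3,503,940 | Bellamy Workforce: $3,533,880 | Lakeview Recovery: $1,167,600 | Ashcroft Arts: $329,430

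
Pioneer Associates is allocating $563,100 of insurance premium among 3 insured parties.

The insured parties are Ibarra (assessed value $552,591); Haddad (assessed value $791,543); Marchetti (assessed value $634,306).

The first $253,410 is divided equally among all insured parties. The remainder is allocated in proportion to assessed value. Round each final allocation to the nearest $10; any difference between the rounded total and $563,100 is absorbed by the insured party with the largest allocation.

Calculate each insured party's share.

Ibarra: $170,970; Haddad: $208,370; Marchetti: $183,760

First tranche $253,410 split equally: $84,470 each.
Remainder $309,690 by assessed value (total 1,978,440): Ibarra 86,498.41 → $86,500; Haddad 123,902.14 → $123,900; Marchetti 99,289.45 → $99,290.
Totals: Ibarra $84,470 + $86,500 = $170,970; Haddad $84,470 + $123,900 = $208,370; Marchetti $84,470 + $99,290 = $183,760.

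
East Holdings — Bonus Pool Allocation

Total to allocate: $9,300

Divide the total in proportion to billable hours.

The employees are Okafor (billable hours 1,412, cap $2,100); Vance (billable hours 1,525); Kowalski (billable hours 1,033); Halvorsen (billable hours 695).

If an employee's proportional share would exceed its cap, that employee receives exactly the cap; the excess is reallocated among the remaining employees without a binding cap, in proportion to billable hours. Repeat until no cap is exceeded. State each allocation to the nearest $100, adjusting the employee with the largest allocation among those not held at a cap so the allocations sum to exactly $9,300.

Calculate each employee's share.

Okafor: $2,100 | Vance: $3,400 | Kowalski: $2,300 | Halvorsen: $1,500

Total billable hours = 4,665.
Unconstrained shares: Okafor 2,814.92; Vance 3,040.19; Kowalski 2,059.36; Halvorsen 1,385.53.
Capped: Okafor ($2,100); remaining pool $7,200 reallocated over remaining billable hours 3,253.
Shares after redistribution: Vance 3,375.35 → $3,400; Kowalski 2,286.38 → $2,300; Halvorsen 1,538.27 → $1,500.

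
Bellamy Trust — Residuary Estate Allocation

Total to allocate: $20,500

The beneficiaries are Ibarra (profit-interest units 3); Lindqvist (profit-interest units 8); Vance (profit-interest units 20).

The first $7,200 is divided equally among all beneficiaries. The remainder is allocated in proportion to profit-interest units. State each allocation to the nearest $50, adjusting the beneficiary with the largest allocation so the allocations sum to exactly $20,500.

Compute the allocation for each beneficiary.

Ibarra: $3,700; Lindqvist: $5,850; Vance: $10,950

$7,200 shared equally gives $2,400 per beneficiary.
Remainder $13,300 by profit-interest units (total 31): Ibarra 1,287.10 → $1,300; Lindqvist 3,432.26 → $3,450; Vance 8,580.65 → $8,600.
Rounding difference −$50 on remainder applied to Vance.
Totals: Ibarra $2,400 + $1,300 = $3,700; Lindqvist $2,400 + $3,450 = $5,850; Vance $2,400 + $8,550 = $10,950.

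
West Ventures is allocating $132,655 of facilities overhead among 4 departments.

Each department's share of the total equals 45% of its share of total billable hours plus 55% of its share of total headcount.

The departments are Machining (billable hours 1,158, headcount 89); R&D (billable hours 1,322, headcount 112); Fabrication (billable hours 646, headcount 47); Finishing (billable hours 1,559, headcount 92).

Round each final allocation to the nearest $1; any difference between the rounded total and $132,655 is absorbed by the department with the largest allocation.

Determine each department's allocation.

Totals — billable hours 4,685, headcount 340.
Combined weights (45% billable hours + 55% headcount): Machining 0.2552; R&D 0.3082; Fabrication 0.1381; Finishing 0.2986.
Proportional shares: Machining 33,853.28; R&D 40,878.46; Fabrication 18,316.80; Finishing 39,606.46.
Rounded to nearest $1: Machining $33,853; R&D $40,878; Fabrication $18,317; Finishing $39,606. Sum = $132,654.
Difference $132,655 − $132,654 = +$1 applied to largest allocation (R&D): R&D becomes $40,879.

Machining: $33,853 | R&D: $40,879 | Fabrication: $18,317 | Finishing: $39,606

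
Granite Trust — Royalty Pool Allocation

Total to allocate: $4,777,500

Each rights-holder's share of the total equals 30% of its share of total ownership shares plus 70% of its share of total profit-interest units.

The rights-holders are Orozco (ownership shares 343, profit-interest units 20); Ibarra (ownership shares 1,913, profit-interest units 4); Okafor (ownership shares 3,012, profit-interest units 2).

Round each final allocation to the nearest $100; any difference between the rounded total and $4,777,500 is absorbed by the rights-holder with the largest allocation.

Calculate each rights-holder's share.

Ownership shares total 5,268; profit-interest units total 26.
Combined weights (30% ownership shares + 70% profit-interest units): Orozco 0.5580; Ibarra 0.2166; Okafor 0.2254.
Unrounded shares: Orozco 2,665,819.05; Ibarra 1,034,964.55; Okafor 1,076,716.40.
At nearest $100: Orozco $2,665,800; Ibarra $1,035,000; Okafor $1,076,700. Sum = $4,777,500.
Sum already equals the total — no adjustment.

Orozco: $2,665,800; Ibarra: $1,035,000; Okafor: $1,076,700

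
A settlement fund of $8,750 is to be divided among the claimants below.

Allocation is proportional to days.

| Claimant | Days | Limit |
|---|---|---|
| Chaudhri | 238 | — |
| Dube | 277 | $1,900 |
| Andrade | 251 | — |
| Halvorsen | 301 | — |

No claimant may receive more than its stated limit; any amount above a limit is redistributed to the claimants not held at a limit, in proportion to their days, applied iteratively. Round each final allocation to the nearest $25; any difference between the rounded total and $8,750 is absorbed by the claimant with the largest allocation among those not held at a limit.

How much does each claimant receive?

Chaudhri: $2,075 | Dube: $1,900 | Andrade: $2,175 | Halvorsen: $2,600

Total days = 1,067.
Proportional shares (ignoring caps): Chaudhri 1,951.73; Dube 2,271.56; Andrade 2,058.34; Halvorsen 2,468.37.
Cap binds for Dube ($1,900); residual $6,850 reallocated over remaining days 790.
Shares after redistribution: Chaudhri 2,063.67 → $2,075; Andrade 2,176.39 → $2,175; Halvorsen 2,609.94 → $2,600.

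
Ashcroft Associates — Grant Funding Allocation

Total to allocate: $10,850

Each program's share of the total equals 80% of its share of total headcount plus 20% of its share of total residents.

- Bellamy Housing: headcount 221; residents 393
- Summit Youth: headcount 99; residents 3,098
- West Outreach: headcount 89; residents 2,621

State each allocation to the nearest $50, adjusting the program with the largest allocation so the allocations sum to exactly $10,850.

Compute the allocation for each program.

Headcount total 409; residents total 6,112.
Combined weights (80% headcount + 20% residents): Bellamy Housing 0.4451; Summit Youth 0.2950; West Outreach 0.2598.
Pro-rata amounts: Bellamy Housing 4,829.70; Summit Youth 3,200.94; West Outreach 2,819.36.
At nearest $50: Bellamy Housing $4,850; Summit Youth $3,200; West Outreach $2,800. Sum = $10,850.
Sum already equals the total — no adjustment.

Bellamy Housing: $4,850 · Summit Youth: $3,200 · West Outreach: $2,800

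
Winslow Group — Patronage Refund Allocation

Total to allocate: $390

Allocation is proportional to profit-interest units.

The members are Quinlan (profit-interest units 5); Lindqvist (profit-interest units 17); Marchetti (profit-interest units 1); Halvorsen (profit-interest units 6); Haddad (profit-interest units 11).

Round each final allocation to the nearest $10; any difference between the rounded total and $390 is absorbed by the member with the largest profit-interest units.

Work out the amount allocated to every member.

Combined profit-interest units = 40.
Pro-rata amounts: Quinlan 5/40 × $390 = 48.75; Lindqvist 17/40 × $390 = 165.75; Marchetti 1/40 × $390 = 9.75; Halvorsen 6/40 × $390 = 58.50; Haddad 11/40 × $390 = 107.25.
After rounding ($10): Quinlan $50; Lindqvist $170; Marchetti $10; Halvorsen $60; Haddad $110. Sum = $400.
Difference $390 − $400 = −$10 applied to largest profit-interest units (Lindqvist): Lindqvist becomes $160.

Quinlan: $50 · Lindqvist: $160 · Marchetti: $10 · Halvorsen: $60 · Haddad: $110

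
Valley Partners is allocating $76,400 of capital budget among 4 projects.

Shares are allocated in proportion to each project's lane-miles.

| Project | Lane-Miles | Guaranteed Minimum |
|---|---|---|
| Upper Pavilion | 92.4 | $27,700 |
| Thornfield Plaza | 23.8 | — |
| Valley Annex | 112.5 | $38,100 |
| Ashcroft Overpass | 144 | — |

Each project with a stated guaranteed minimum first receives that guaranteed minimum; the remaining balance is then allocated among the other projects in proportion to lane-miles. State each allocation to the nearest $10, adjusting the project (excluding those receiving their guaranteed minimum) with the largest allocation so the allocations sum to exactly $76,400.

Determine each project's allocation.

Guaranteed amounts: Upper Pavilion $27,700; Valley Annex $38,100. Balance $10,600.
Balance split over remaining lane-miles 167.8: Thornfield Plaza 1,503.46 → $1,500; Ashcroft Overpass 9,096.54 → $9,100.

Upper Pavilion: $27,700; Thornfield Plaza: $1,500; Valley Annex: $38,100; Ashcroft Overpass: $9,100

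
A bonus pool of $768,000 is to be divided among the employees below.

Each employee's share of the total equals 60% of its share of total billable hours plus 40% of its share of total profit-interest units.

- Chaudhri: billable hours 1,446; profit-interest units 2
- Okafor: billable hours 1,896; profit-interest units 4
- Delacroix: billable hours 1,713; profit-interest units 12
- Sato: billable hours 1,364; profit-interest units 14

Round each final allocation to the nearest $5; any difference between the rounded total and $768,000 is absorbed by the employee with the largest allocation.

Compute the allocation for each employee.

Chaudhri: $123,005 · Okafor: $174,510 · Delacroix: $238,170 · Sato: $232,315

Totals — billable hours 6,419, profit-interest units 32.
Composite weights (60% billable hours + 40% profit-interest units): Chaudhri 0.1602; Okafor 0.2272; Delacroix 0.3101; Sato 0.3025.
Pro-rata amounts: Chaudhri 123,003.83; Okafor 174,507.93; Delacroix 238,170.93; Sato 232,317.31.
Rounded to nearest $5: Chaudhri $123,005; Okafor $174,510; Delacroix $238,170; Sato $232,315. Sum = $768,000.
Rounded total matches; no reconciliation needed.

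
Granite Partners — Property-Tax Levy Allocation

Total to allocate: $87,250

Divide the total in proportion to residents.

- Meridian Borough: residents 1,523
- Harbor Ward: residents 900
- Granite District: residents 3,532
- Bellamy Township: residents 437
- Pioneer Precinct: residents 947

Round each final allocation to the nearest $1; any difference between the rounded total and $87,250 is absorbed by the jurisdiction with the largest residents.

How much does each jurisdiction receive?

Sum of residents: 7,339.
Unrounded shares: Meridian Borough 1,523/7,339 × $87,250 = 18,106.25; Harbor Ward 900/7,339 × $87,250 = 10,699.69; Granite District 3,532/7,339 × $87,250 = 41,990.33; Bellamy Township 437/7,339 × $87,250 = 5,195.29; Pioneer Precinct 947/7,339 × $87,250 = 11,258.45.
At nearest $1: Meridian Borough $18,106; Harbor Ward $10,700; Granite District $41,990; Bellamy Township $5,195; Pioneer Precinct $11,258. Sum = $87,249.
Difference $87,250 − $87,249 = +$1 applied to largest residents (Granite District): Granite District becomes $41,991.

Meridian Borough: $18,106; Harbor Ward: $10,700; Granite District: $41,991; Bellamy Township: $5,195; Pioneer Precinct: $11,258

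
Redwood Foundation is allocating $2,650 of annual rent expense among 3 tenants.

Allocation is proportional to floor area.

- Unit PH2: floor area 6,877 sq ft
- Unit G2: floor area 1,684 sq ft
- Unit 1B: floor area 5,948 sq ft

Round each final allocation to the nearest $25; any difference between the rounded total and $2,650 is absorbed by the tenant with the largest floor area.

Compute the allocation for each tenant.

Sum of floor area: 14,509.
Unrounded shares: Unit PH2 6,877/14,509 × $2,650 = 1,256.05; Unit G2 1,684/14,509 × $2,650 = 307.57; Unit 1B 5,948/14,509 × $2,650 = 1,086.37.
Rounded to nearest $25: Unit PH2 $1,250; Unit G2 $300; Unit 1B $1,075. Sum = $2,625.
Difference $2,650 − $2,625 = +$25 applied to largest floor area (Unit PH2): Unit PH2 becomes $1,275.

Unit PH2: $1,275 · Unit G2: $300 · Unit 1B: $1,075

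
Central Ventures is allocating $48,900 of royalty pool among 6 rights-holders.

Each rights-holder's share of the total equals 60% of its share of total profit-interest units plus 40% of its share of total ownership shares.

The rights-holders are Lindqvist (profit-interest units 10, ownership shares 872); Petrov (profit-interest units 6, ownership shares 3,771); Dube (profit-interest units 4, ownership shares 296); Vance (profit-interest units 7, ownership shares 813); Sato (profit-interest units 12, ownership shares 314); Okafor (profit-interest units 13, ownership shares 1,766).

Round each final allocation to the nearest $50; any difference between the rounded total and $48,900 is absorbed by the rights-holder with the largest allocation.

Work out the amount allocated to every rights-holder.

Profit-interest units total 52; ownership shares total 7,832.
Combined weights (60% profit-interest units + 40% ownership shares): Lindqvist 0.1599; Petrov 0.2618; Dube 0.0613; Vance 0.1223; Sato 0.1545; Okafor 0.2402.
Proportional shares: Lindqvist 7,820.08; Petrov 12,803.25; Dube 2,996.17; Vance 5,980.04; Sato 7,554.97; Okafor 11,745.49.
After rounding ($50): Lindqvist $7,800; Petrov $12,800; Dube $3,000; Vance $6,000; Sato $7,550; Okafor $11,750. Sum = $48,900.
Sum already equals the total — no adjustment.

Lindqvist: $7,800 · Petrov: $12,800 · Dube: $3,000 · Vance: $6,000 · Sato: $7,550 · Okafor: $11,750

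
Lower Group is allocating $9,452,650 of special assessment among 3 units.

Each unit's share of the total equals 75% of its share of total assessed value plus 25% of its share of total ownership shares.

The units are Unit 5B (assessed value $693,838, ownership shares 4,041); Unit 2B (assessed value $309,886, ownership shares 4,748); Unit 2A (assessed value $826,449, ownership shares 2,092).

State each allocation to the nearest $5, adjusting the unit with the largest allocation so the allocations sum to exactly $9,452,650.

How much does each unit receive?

Totals — assessed value 1,830,173, ownership shares 10,881.
Composite weights (75% assessed value + 25% ownership shares): Unit 5B 0.3772; Unit 2B 0.2361; Unit 2A 0.3867.
Proportional shares: Unit 5B 3,565,334.30; Unit 2B 2,231,578.70; Unit 2A 3,655,737.00.
Rounded to nearest $5: Unit 5B $3,565,335; Unit 2B $2,231,580; Unit 2A $3,655,735. Sum = $9,452,650.
No rounding difference to absorb.

Unit 5B: $3,565,335 | Unit 2B: $2,231,580 | Unit 2A: $3,655,735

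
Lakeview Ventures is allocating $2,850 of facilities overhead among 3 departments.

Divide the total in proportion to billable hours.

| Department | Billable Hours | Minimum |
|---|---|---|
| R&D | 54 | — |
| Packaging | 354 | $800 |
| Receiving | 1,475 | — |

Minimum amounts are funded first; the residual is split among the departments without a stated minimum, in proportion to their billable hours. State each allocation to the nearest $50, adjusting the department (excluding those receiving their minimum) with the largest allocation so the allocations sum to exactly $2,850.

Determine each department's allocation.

R&D: $50 · Packaging: $800 · Receiving: $2,000

Guaranteed amounts: Packaging $800. Remaining pool $2,050.
Remaining pool split over remaining billable hours 1,529: R&D 72.40 → $50; Receiving 1,977.60 → $2,000.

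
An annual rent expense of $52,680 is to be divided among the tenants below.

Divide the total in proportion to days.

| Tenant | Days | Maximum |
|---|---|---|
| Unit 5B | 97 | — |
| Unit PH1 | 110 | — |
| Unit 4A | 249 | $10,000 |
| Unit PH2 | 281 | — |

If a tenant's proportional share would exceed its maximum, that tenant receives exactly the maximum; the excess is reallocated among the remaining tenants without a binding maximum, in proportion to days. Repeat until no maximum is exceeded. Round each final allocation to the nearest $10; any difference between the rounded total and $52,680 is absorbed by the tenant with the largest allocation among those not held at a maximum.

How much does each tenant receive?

Unit 5B: $8,480 | Unit PH1: $9,620 | Unit 4A: $10,000 | Unit PH2: $24,580

Sum of days: 737.
Pro-rata shares before constraints: Unit 5B 6,933.46; Unit PH1 7,862.69; Unit 4A 17,798.26; Unit PH2 20,085.59.
Held at cap: Unit 4A ($10,000); balance $42,680 reallocated over remaining days 488.
Redistributed shares: Unit 5B 8,483.52 → $8,480; Unit PH1 9,620.49 → $9,620; Unit PH2 24,575.98 → $24,580.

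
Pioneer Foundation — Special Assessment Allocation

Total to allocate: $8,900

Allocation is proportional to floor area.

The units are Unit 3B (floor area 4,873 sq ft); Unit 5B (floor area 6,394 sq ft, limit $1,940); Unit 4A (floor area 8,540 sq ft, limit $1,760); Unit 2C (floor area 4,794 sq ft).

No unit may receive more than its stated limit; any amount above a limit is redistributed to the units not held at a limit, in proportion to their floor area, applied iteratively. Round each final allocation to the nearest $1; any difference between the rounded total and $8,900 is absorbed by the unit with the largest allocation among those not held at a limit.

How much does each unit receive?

Unit 3B: $2,621; Unit 5B: $1,940; Unit 4A: $1,760; Unit 2C: $2,579

Sum of floor area: 24,601.
Unconstrained shares: Unit 3B 1,762.92; Unit 5B 2,313.18; Unit 4A 3,089.55; Unit 2C 1,734.34.
Capped: Unit 5B ($1,940), Unit 4A ($1,760); residual $5,200 reallocated over remaining floor area 9,667.
Redistributed shares: Unit 3B 2,621.25 → $2,621; Unit 2C 2,578.75 → $2,579.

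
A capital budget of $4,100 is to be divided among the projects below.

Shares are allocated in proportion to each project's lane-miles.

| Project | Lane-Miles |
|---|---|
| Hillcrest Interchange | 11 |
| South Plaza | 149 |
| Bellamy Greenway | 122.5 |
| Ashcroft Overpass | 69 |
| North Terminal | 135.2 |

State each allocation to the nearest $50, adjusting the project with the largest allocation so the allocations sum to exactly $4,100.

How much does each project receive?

Lane-miles total: 486.7.
Proportional shares: Hillcrest Interchange 11/486.7 × $4,100 = 92.66; South Plaza 149/486.7 × $4,100 = 1,255.19; Bellamy Greenway 122.5/486.7 × $4,100 = 1,031.95; Ashcroft Overpass 69/486.7 × $4,100 = 581.26; North Terminal 135.2/486.7 × $4,100 = 1,138.94.
After rounding ($50): Hillcrest Interchange $100; South Plaza $1,250; Bellamy Greenway $1,050; Ashcroft Overpass $600; North Terminal $1,150. Sum = $4,150.
Difference $4,100 − $4,150 = −$50 applied to largest allocation (South Plaza): South Plaza becomes $1,200.

Hillcrest Interchange: $100 · South Plaza: $1,200 · Bellamy Greenway: $1,050 · Ashcroft Overpass: $600 · North Terminal: $1,150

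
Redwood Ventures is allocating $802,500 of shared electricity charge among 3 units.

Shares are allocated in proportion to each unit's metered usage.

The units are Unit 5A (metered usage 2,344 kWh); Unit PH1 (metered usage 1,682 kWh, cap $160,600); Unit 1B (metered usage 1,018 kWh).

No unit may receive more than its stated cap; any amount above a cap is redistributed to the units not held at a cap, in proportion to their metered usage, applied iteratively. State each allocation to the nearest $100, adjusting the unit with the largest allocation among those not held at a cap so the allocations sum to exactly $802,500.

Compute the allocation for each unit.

Sum of metered usage: 5,044.
Pro-rata shares before constraints: Unit 5A 372,930.21; Unit PH1 267,606.07; Unit 1B 161,963.72.
Cap binds for Unit PH1 ($160,600); residual $641,900 reallocated over remaining metered usage 3,362.
Redistributed shares: Unit 5A 447,535.28 → $447,500; Unit 1B 194,364.72 → $194,400.

Unit 5A: $447,500; Unit PH1: $160,600; Unit 1B: $194,400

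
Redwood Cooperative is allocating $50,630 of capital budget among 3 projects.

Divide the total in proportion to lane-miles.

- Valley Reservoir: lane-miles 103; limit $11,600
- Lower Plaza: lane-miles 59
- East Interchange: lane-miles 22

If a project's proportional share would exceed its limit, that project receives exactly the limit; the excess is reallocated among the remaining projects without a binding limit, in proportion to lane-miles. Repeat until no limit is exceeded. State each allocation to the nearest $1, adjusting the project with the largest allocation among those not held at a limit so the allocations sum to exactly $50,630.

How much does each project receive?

Valley Reservoir: $11,600 · Lower Plaza: $28,429 · East Interchange: $10,601

Total lane-miles = 184.
Proportional shares (ignoring caps): Valley Reservoir 28,341.79; Lower Plaza 16,234.62; East Interchange 6,053.59.
Cap binds for Valley Reservoir ($11,600); balance $39,030 reallocated over remaining lane-miles 81.
Remaining shares: Lower Plaza 28,429.26 → $28,429; East Interchange 10,600.74 → $10,601.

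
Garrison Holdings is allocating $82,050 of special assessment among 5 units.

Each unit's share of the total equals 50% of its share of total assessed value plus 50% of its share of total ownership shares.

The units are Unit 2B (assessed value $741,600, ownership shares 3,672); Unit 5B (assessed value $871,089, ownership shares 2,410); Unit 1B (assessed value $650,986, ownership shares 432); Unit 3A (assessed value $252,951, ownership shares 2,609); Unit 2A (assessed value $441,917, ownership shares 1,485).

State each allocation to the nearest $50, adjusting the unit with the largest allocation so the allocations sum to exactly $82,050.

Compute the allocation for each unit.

Totals — assessed value 2,958,543, ownership shares 10,608.
Combined weights (50% assessed value + 50% ownership shares): Unit 2B 0.2984; Unit 5B 0.2608; Unit 1B 0.1304; Unit 3A 0.1657; Unit 2A 0.1447.
Proportional shares: Unit 2B 24,484.45; Unit 5B 21,399.41; Unit 1B 10,697.68; Unit 3A 13,597.53; Unit 2A 11,870.93.
After rounding ($50): Unit 2B $24,500; Unit 5B $21,400; Unit 1B $10,700; Unit 3A $13,600; Unit 2A $11,850. Sum = $82,050.
Sum already equals the total — no adjustment.

Unit 2B: $24,500 · Unit 5B: $21,400 · Unit 1B: $10,700 · Unit 3A: $13,600 · Unit 2A: $11,850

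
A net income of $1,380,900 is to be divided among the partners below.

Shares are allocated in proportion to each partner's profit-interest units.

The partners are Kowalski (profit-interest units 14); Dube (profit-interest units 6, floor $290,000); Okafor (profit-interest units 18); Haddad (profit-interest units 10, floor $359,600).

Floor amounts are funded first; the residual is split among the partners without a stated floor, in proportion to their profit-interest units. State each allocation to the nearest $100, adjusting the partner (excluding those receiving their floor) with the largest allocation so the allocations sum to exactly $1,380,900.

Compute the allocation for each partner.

Kowalski: $319,900 | Dube: $290,000 | Okafor: $411,400 | Haddad: $359,600

Minimums first: Dube $290,000; Haddad $359,600. Remaining pool $731,300.
Remaining pool split over remaining profit-interest units 32: Kowalski 319,943.75 → $319,900; Okafor 411,356.25 → $411,400.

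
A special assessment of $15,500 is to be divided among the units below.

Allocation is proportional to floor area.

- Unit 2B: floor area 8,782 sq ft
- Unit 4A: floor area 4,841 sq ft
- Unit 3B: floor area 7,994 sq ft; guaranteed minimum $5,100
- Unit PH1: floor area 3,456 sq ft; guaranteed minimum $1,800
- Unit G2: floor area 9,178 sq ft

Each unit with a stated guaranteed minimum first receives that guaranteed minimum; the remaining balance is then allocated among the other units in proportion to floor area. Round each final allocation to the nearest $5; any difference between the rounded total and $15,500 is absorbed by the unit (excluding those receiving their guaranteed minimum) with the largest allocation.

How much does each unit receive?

Fund the minimums — Unit 3B $5,100; Unit PH1 $1,800. Residual $8,600.
Residual split over remaining floor area 22,801: Unit 2B 3,312.36 → $3,310; Unit 4A 1,825.91 → $1,825; Unit G2 3,461.73 → $3,460.
Rounding difference +$5 applied to Unit G2 → $3,465.

Unit 2B: $3,310 | Unit 4A: $1,825 | Unit 3B: $5,100 | Unit PH1: $1,800 | Unit G2: $3,465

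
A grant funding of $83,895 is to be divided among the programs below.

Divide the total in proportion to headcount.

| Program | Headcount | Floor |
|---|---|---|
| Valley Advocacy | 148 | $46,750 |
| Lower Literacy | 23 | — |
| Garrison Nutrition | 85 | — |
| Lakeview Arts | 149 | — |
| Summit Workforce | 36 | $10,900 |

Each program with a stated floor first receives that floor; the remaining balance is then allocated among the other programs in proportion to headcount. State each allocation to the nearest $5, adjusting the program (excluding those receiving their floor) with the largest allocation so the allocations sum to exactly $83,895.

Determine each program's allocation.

Fund the minimums — Valley Advocacy $46,750; Summit Workforce $10,900. Remaining pool $26,245.
Remaining pool split over remaining headcount 257: Lower Literacy 2,348.77 → $2,350; Garrison Nutrition 8,680.25 → $8,680; Lakeview Arts 15,215.97 → $15,215.

Valley Advocacy: $46,750 · Lower Literacy: $2,350 · Garrison Nutrition: $8,680 · Lakeview Arts: $15,215 · Summit Workforce: $10,900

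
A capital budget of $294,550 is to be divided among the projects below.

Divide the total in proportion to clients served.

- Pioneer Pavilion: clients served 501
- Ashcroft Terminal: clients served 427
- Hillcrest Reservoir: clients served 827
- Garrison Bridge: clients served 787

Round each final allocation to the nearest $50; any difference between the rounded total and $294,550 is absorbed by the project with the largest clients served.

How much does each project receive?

Pioneer Pavilion: $58,050; Ashcroft Terminal: $49,500; Hillcrest Reservoir: $95,800; Garrison Bridge: $91,200

Clients served total: 2,542.
Raw shares: Pioneer Pavilion 501/2,542 × $294,550 = 58,052.54; Ashcroft Terminal 427/2,542 × $294,550 = 49,477.91; Hillcrest Reservoir 827/2,542 × $294,550 = 95,827.24; Garrison Bridge 787/2,542 × $294,550 = 91,192.31.
Rounded to nearest $50: Pioneer Pavilion $58,050; Ashcroft Terminal $49,500; Hillcrest Reservoir $95,850; Garrison Bridge $91,200. Sum = $294,600.
Difference $294,550 − $294,600 = −$50 applied to largest clients served (Hillcrest Reservoir): Hillcrest Reservoir becomes $95,800.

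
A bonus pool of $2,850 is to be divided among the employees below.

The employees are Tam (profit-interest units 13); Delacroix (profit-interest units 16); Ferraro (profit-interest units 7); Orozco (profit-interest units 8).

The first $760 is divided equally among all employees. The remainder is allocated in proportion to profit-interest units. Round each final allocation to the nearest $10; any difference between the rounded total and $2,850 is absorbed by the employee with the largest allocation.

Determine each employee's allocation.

Equal tier: $760 ÷ 4 = $190 apiece.
Remainder $2,090 by profit-interest units (total 44): Tam 617.50 → $620; Delacroix 760.00 → $760; Ferraro 332.50 → $330; Orozco 380.00 → $380.
Totals: Tam $190 + $620 = $810; Delacroix $190 + $760 = $950; Ferraro $190 + $330 = $520; Orozco $190 + $380 = $570.

Tam: $810 | Delacroix: $950 | Ferraro: $520 | Orozco: $570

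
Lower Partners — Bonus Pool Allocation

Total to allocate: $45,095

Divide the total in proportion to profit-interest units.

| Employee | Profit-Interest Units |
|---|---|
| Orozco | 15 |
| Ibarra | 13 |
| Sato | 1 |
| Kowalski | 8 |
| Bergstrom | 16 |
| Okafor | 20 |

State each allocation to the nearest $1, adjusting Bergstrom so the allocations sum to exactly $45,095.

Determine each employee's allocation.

Orozco: $9,266; Ibarra: $8,031; Sato: $618; Kowalski: $4,942; Bergstrom: $9,883; Okafor: $12,355

Profit-interest units total: 73.
Raw shares: Orozco 15/73 × $45,095 = 9,266.10; Ibarra 13/73 × $45,095 = 8,030.62; Sato 1/73 × $45,095 = 617.74; Kowalski 8/73 × $45,095 = 4,941.92; Bergstrom 16/73 × $45,095 = 9,883.84; Okafor 20/73 × $45,095 = 12,354.79.
Rounded to nearest $1: Orozco $9,266; Ibarra $8,031; Sato $618; Kowalski $4,942; Bergstrom $9,884; Okafor $12,355. Sum = $45,096.
Difference $45,095 − $45,096 = −$1 applied to Bergstrom: Bergstrom becomes $9,883.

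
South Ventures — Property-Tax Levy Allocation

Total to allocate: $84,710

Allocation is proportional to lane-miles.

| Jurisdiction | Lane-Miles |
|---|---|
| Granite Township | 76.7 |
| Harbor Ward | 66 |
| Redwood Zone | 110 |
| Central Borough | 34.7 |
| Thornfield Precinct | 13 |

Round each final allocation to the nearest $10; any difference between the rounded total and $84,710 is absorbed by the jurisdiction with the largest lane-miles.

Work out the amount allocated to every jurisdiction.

Granite Township: $21,630 | Harbor Ward: $18,610 | Redwood Zone: $31,010 | Central Borough: $9,790 | Thornfield Precinct: $3,670

Lane-miles total: 300.4.
Unrounded shares: Granite Township 76.7/300.4 × $84,710 = 21,628.69; Harbor Ward 66/300.4 × $84,710 = 18,611.38; Redwood Zone 110/300.4 × $84,710 = 31,018.97; Central Borough 34.7/300.4 × $84,710 = 9,785.08; Thornfield Precinct 13/300.4 × $84,710 = 3,665.88.
Rounded to nearest $10: Granite Township $21,630; Harbor Ward $18,610; Redwood Zone $31,020; Central Borough $9,790; Thornfield Precinct $3,670. Sum = $84,720.
Difference $84,710 − $84,720 = −$10 applied to largest lane-miles (Redwood Zone): Redwood Zone becomes $31,010.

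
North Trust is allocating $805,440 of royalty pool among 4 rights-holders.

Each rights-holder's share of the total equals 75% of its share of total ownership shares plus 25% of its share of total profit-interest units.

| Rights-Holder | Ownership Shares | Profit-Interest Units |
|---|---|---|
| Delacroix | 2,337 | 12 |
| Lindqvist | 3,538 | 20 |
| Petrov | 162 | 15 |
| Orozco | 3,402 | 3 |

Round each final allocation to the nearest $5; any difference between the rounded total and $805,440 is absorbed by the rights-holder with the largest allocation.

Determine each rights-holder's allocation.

Delacroix: $197,890; Lindqvist: $306,970; Petrov: $70,775; Orozco: $229,805

Ownership shares total 9,439; profit-interest units total 50.
Composite weights (75% ownership shares + 25% profit-interest units): Delacroix 0.2457; Lindqvist 0.3811; Petrov 0.0879; Orozco 0.2853.
Unrounded shares: Delacroix 197,890.44; Lindqvist 306,970.00; Petrov 70,775.73; Orozco 229,803.83.
At nearest $5: Delacroix $197,890; Lindqvist $306,970; Petrov $70,775; Orozco $229,805. Sum = $805,440.
Rounded total matches; no reconciliation needed.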